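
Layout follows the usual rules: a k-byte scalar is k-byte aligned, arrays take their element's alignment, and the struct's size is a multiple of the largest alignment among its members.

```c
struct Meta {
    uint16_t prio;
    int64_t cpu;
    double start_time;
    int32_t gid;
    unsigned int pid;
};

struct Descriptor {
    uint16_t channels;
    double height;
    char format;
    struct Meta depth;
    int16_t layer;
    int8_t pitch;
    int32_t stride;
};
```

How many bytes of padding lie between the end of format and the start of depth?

7

Meta: 0..2  prio  (2B, 2-aligned); 2..8  -- padding (6B); 8..16  cpu  (8B, 8-aligned); 16..24  start_time  (8B, 8-aligned); 24..28  gid  (4B, 4-aligned); 28..32  pid  (4B, 4-aligned); sizeof = 32, alignof = 8
0..2  channels  (2B, 2-aligned)
2..8  -- padding (6B)
8..16  height  (8B, 8-aligned)
16..17  format  (1B, 1-aligned)
17..24  -- padding (7B)
24..56  depth  (32B, 8-aligned)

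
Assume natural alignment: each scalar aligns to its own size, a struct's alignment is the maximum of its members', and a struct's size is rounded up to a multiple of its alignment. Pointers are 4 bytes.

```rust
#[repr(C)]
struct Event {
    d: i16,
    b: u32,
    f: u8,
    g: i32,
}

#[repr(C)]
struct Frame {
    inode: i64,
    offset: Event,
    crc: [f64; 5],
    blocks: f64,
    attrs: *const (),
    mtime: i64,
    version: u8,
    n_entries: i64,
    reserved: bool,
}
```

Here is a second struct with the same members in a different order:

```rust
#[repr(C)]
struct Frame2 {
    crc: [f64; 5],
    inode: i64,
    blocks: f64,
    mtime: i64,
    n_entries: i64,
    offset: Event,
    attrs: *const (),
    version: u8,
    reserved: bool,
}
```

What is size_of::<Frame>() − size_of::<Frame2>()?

Event: 0..2  d  (2B, 2-aligned); 2..4  -- padding (2B); 4..8  b  (4B, 4-aligned); 8..9  f  (1B, 1-aligned); 9..12  -- padding (3B); 12..16  g  (4B, 4-aligned); sizeof = 16, alignof = 4
0..8  inode  (8B, 8-aligned)
8..24  offset  (16B, 4-aligned)
24..64  crc  (40B, 8-aligned)
64..72  blocks  (8B, 8-aligned)
72..76  attrs  (4B, 4-aligned)
76..80  -- padding (4B)
80..88  mtime  (8B, 8-aligned)
88..89  version  (1B, 1-aligned)
89..96  -- padding (7B)
96..104  n_entries  (8B, 8-aligned)
104..105  reserved  (1B, 1-aligned)
105..112  -- tail padding (7B)
sizeof = 112, alignof = 8
— Frame2 —
0..40  crc  (40B, 8-aligned)
40..48  inode  (8B, 8-aligned)
48..56  blocks  (8B, 8-aligned)
56..64  mtime  (8B, 8-aligned)
64..72  n_entries  (8B, 8-aligned)
72..88  offset  (16B, 4-aligned)
88..92  attrs  (4B, 4-aligned)
92..93  version  (1B, 1-aligned)
93..94  reserved  (1B, 1-aligned)
94..96  -- tail padding (2B)
sizeof = 96, alignof = 8
112 − 96 = 16

16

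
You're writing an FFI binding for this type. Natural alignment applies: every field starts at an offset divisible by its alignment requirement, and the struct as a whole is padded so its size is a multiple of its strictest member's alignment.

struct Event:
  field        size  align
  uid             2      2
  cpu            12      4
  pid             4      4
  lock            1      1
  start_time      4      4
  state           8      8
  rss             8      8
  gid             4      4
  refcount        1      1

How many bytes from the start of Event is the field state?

32

uid at 0 (size 2, align 2) → ends 2
pad 2 to align 4 for cpu
cpu at 4 (size 12, align 4) → ends 16
pid at 16 (size 4, align 4) → ends 20
lock at 20 (size 1, align 1) → ends 21
pad 3 to align 4 for start_time
start_time at 24 (size 4, align 4) → ends 28
pad 4 to align 8 for state
state at 32 (size 8, align 8) → ends 40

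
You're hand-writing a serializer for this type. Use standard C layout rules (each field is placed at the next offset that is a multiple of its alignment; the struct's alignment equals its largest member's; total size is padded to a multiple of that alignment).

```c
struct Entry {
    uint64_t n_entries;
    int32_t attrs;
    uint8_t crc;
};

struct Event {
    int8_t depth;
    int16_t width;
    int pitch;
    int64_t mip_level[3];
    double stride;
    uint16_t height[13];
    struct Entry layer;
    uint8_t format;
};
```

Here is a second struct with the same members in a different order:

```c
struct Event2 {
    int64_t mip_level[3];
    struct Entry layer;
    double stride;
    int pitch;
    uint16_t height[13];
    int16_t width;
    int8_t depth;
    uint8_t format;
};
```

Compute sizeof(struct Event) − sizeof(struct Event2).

8

Entry: @0: n_entries [8B, align 8] → 8; @8: attrs [4B, align 4] → 12; @12: crc [1B, align 1] → 13; +3 tail pad (align 8); size 16, align 8
@0: depth [1B, align 1] → 1
+1 pad (align 2)
@2: width [2B, align 2] → 4
@4: pitch [4B, align 4] → 8
@8: mip_level [24B, align 8] → 32
@32: stride [8B, align 8] → 40
@40: height [26B, align 2] → 66
+6 pad (align 8)
@72: layer [16B, align 8] → 88
@88: format [1B, align 1] → 89
+7 tail pad (align 8)
size 96, align 8
— Event2 —
@0: mip_level [24B, align 8] → 24
@24: layer [16B, align 8] → 40
@40: stride [8B, align 8] → 48
@48: pitch [4B, align 4] → 52
@52: height [26B, align 2] → 78
@78: width [2B, align 2] → 80
@80: depth [1B, align 1] → 81
@81: format [1B, align 1] → 82
+6 tail pad (align 8)
size 88, align 8
96 − 88 = 8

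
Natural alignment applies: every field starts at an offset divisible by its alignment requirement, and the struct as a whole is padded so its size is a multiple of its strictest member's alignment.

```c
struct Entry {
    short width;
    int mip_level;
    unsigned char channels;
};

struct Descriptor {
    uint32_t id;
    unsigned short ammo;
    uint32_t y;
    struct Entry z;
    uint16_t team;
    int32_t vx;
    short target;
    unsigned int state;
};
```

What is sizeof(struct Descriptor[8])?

320

Entry: @0: width [2B, align 2] → 2; +2 pad (align 4); @4: mip_level [4B, align 4] → 8; @8: channels [1B, align 1] → 9; +3 tail pad (align 4); size 12, align 4
@0: id [4B, align 4] → 4
@4: ammo [2B, align 2] → 6
+2 pad (align 4)
@8: y [4B, align 4] → 12
@12: z [12B, align 4] → 24
@24: team [2B, align 2] → 26
+2 pad (align 4)
@28: vx [4B, align 4] → 32
@32: target [2B, align 2] → 34
+2 pad (align 4)
@36: state [4B, align 4] → 40
size 40, align 4
array of 8: 8 × 40 = 320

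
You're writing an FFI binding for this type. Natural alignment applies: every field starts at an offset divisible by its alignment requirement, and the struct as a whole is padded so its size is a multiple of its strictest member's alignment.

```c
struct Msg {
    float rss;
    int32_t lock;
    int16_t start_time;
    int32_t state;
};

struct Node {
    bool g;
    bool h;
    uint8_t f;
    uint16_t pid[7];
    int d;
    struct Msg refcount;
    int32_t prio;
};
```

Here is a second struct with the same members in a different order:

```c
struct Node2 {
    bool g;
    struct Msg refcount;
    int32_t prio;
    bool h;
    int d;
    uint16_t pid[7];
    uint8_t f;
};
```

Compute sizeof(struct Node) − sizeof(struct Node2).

Msg: rss at 0 (size 4, align 4) → ends 4; lock at 4 (size 4, align 4) → ends 8; start_time at 8 (size 2, align 2) → ends 10; pad 2 to align 4 for state; state at 12 (size 4, align 4) → ends 16; total 16 bytes, alignment 4
g at 0 (size 1, align 1) → ends 1
h at 1 (size 1, align 1) → ends 2
f at 2 (size 1, align 1) → ends 3
pad 1 to align 2 for pid
pid at 4 (size 14, align 2) → ends 18
pad 2 to align 4 for d
d at 20 (size 4, align 4) → ends 24
refcount at 24 (size 16, align 4) → ends 40
prio at 40 (size 4, align 4) → ends 44
total 44 bytes, alignment 4
— Node2 —
g at 0 (size 1, align 1) → ends 1
pad 3 to align 4 for refcount
refcount at 4 (size 16, align 4) → ends 20
prio at 20 (size 4, align 4) → ends 24
h at 24 (size 1, align 1) → ends 25
pad 3 to align 4 for d
d at 28 (size 4, align 4) → ends 32
pid at 32 (size 14, align 2) → ends 46
f at 46 (size 1, align 1) → ends 47
tail pad 1 to reach multiple of 4
total 48 bytes, alignment 4
44 − 48 = -4

-4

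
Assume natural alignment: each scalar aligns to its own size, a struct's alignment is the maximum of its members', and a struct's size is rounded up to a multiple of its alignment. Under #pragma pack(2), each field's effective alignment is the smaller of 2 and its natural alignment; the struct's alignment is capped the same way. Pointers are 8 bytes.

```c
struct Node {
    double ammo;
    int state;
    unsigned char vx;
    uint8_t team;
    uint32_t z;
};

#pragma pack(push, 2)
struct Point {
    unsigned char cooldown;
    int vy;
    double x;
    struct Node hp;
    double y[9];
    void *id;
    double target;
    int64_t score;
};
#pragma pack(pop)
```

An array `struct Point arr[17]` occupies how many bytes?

Node: ammo at 0 (size 8, align 8) → ends 8; state at 8 (size 4, align 4) → ends 12; vx at 12 (size 1, align 1) → ends 13; team at 13 (size 1, align 1) → ends 14; pad 2 to align 4 for z; z at 16 (size 4, align 4) → ends 20; tail pad 4 to reach multiple of 8; total 24 bytes, alignment 8
cooldown at 0 (size 1, align 1) → ends 1
pad 1 to align 2 for vy
vy at 2 (size 4, align 2) → ends 6
x at 6 (size 8, align 2) → ends 14
hp at 14 (size 24, align 2) → ends 38
y at 38 (size 72, align 2) → ends 110
id at 110 (size 8, align 2) → ends 118
target at 118 (size 8, align 2) → ends 126
score at 126 (size 8, align 2) → ends 134
total 134 bytes, alignment 2
array of 17: 17 × 134 = 2278

2278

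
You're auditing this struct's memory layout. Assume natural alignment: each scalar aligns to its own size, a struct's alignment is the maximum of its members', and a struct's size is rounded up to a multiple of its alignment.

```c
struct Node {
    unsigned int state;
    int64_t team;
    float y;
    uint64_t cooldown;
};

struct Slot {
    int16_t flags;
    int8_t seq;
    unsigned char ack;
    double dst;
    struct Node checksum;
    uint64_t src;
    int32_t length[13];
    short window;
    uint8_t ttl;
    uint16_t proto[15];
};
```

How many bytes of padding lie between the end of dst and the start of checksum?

0

Node: state at 0 (size 4, align 4) → ends 4; pad 4 to align 8 for team; team at 8 (size 8, align 8) → ends 16; y at 16 (size 4, align 4) → ends 20; pad 4 to align 8 for cooldown; cooldown at 24 (size 8, align 8) → ends 32; total 32 bytes, alignment 8
flags at 0 (size 2, align 2) → ends 2
seq at 2 (size 1, align 1) → ends 3
ack at 3 (size 1, align 1) → ends 4
pad 4 to align 8 for dst
dst at 8 (size 8, align 8) → ends 16
checksum at 16 (size 32, align 8) → ends 48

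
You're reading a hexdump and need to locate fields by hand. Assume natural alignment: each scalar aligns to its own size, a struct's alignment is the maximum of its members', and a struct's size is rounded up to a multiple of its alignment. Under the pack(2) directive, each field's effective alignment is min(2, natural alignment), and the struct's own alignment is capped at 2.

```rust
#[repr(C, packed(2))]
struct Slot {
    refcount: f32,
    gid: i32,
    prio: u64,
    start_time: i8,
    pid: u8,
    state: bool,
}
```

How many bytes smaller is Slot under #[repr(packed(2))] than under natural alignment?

4

natural layout:
  @0: refcount [4B, align 4] → 4
  @4: gid [4B, align 4] → 8
  @8: prio [8B, align 8] → 16
  @16: start_time [1B, align 1] → 17
  @17: pid [1B, align 1] → 18
  @18: state [1B, align 1] → 19
  +5 tail pad (align 8)
  size 24, align 8
packed(2) layout:
  @0: refcount [4B, align 2] → 4
  @4: gid [4B, align 2] → 8
  @8: prio [8B, align 2] → 16
  @16: start_time [1B, align 1] → 17
  @17: pid [1B, align 1] → 18
  @18: state [1B, align 1] → 19
  +1 tail pad (align 2)
  size 20, align 2
24 − 20 = 4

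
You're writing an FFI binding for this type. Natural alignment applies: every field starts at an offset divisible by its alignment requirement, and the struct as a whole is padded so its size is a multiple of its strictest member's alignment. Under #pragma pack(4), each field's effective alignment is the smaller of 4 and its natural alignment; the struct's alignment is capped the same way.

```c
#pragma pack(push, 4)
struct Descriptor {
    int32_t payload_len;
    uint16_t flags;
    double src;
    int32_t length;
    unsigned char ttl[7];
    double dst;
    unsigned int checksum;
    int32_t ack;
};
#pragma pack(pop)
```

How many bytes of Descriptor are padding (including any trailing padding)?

3

@0: payload_len [4B, align 4] → 4
@4: flags [2B, align 2] → 6
+2 pad (align 4)
@8: src [8B, align 4] → 16
@16: length [4B, align 4] → 20
@20: ttl [7B, align 1] → 27
+1 pad (align 4)
@28: dst [8B, align 4] → 36
@36: checksum [4B, align 4] → 40
@40: ack [4B, align 4] → 44
size 44, align 4
data bytes 41, size 44 → padding 3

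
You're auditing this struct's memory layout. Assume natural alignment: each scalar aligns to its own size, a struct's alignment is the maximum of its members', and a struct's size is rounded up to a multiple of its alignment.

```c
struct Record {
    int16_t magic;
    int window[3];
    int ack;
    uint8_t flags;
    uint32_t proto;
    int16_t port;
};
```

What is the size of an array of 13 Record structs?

416

magic at 0 (size 2, align 2) → ends 2
pad 2 to align 4 for window
window at 4 (size 12, align 4) → ends 16
ack at 16 (size 4, align 4) → ends 20
flags at 20 (size 1, align 1) → ends 21
pad 3 to align 4 for proto
proto at 24 (size 4, align 4) → ends 28
port at 28 (size 2, align 2) → ends 30
tail pad 2 to reach multiple of 4
total 32 bytes, alignment 4
array of 13: 13 × 32 = 416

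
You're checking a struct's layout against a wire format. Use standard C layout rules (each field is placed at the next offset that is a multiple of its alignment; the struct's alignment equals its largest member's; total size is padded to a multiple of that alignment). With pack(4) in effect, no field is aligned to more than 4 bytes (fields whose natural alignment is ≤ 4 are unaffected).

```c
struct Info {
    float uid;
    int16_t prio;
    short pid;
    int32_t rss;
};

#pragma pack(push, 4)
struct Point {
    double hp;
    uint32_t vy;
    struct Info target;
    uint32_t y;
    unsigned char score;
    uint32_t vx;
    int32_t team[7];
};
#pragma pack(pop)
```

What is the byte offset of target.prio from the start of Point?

Info: uid at 0 (size 4, align 4) → ends 4; prio at 4 (size 2, align 2) → ends 6; pid at 6 (size 2, align 2) → ends 8; rss at 8 (size 4, align 4) → ends 12; total 12 bytes, alignment 4
hp at 0 (size 8, align 4) → ends 8
vy at 8 (size 4, align 4) → ends 12
target at 12 (size 12, align 4) → ends 24
within Info: prio at 4
12 + 4 = 16

16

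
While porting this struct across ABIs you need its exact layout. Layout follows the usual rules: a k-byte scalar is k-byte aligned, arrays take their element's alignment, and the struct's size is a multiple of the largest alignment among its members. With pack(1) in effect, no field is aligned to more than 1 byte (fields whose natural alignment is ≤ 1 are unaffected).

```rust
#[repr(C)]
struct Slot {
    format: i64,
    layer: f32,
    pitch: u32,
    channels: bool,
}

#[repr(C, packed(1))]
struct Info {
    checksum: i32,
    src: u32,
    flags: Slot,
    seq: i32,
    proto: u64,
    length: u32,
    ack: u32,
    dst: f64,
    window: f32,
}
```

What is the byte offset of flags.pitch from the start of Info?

Slot: 0..8  format  (8B, 8-aligned); 8..12  layer  (4B, 4-aligned); 12..16  pitch  (4B, 4-aligned); 16..17  channels  (1B, 1-aligned); 17..24  -- tail padding (7B); sizeof = 24, alignof = 8
0..4  checksum  (4B, 1-aligned)
4..8  src  (4B, 1-aligned)
8..32  flags  (24B, 1-aligned)
within Slot: pitch at 12
8 + 12 = 20

20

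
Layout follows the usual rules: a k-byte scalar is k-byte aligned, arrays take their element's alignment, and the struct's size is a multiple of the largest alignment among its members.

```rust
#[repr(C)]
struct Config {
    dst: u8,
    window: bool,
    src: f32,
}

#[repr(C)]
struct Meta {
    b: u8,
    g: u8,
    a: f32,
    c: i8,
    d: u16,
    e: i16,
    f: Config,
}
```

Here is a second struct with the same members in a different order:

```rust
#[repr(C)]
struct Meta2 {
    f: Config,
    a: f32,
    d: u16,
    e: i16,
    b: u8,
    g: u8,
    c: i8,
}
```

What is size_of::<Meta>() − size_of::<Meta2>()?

4

Config: dst at 0 (size 1, align 1) → ends 1; window at 1 (size 1, align 1) → ends 2; pad 2 to align 4 for src; src at 4 (size 4, align 4) → ends 8; total 8 bytes, alignment 4
b at 0 (size 1, align 1) → ends 1
g at 1 (size 1, align 1) → ends 2
pad 2 to align 4 for a
a at 4 (size 4, align 4) → ends 8
c at 8 (size 1, align 1) → ends 9
pad 1 to align 2 for d
d at 10 (size 2, align 2) → ends 12
e at 12 (size 2, align 2) → ends 14
pad 2 to align 4 for f
f at 16 (size 8, align 4) → ends 24
total 24 bytes, alignment 4
— Meta2 —
f at 0 (size 8, align 4) → ends 8
a at 8 (size 4, align 4) → ends 12
d at 12 (size 2, align 2) → ends 14
e at 14 (size 2, align 2) → ends 16
b at 16 (size 1, align 1) → ends 17
g at 17 (size 1, align 1) → ends 18
c at 18 (size 1, align 1) → ends 19
tail pad 1 to reach multiple of 4
total 20 bytes, alignment 4
24 − 20 = 4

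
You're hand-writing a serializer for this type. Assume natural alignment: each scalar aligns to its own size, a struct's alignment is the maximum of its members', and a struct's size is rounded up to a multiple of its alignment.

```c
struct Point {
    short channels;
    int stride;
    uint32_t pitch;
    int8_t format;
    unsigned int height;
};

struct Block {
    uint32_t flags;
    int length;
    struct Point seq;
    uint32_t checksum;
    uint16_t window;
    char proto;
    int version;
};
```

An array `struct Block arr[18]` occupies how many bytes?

Point: 0..2  channels  (2B, 2-aligned); 2..4  -- padding (2B); 4..8  stride  (4B, 4-aligned); 8..12  pitch  (4B, 4-aligned); 12..13  format  (1B, 1-aligned); 13..16  -- padding (3B); 16..20  height  (4B, 4-aligned); sizeof = 20, alignof = 4
0..4  flags  (4B, 4-aligned)
4..8  length  (4B, 4-aligned)
8..28  seq  (20B, 4-aligned)
28..32  checksum  (4B, 4-aligned)
32..34  window  (2B, 2-aligned)
34..35  proto  (1B, 1-aligned)
35..36  -- padding (1B)
36..40  version  (4B, 4-aligned)
sizeof = 40, alignof = 4
array of 18: 18 × 40 = 720

720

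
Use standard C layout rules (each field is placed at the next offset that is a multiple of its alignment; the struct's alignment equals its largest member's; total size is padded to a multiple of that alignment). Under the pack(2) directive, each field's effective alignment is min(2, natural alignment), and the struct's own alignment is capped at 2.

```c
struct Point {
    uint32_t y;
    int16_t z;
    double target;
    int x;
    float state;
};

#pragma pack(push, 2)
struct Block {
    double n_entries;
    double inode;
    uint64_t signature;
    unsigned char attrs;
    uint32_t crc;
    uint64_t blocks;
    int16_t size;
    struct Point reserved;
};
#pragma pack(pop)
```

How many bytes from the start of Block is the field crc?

26

Point: 0..4  y  (4B, 4-aligned); 4..6  z  (2B, 2-aligned); 6..8  -- padding (2B); 8..16  target  (8B, 8-aligned); 16..20  x  (4B, 4-aligned); 20..24  state  (4B, 4-aligned); sizeof = 24, alignof = 8
0..8  n_entries  (8B, 2-aligned)
8..16  inode  (8B, 2-aligned)
16..24  signature  (8B, 2-aligned)
24..25  attrs  (1B, 1-aligned)
25..26  -- padding (1B)
26..30  crc  (4B, 2-aligned)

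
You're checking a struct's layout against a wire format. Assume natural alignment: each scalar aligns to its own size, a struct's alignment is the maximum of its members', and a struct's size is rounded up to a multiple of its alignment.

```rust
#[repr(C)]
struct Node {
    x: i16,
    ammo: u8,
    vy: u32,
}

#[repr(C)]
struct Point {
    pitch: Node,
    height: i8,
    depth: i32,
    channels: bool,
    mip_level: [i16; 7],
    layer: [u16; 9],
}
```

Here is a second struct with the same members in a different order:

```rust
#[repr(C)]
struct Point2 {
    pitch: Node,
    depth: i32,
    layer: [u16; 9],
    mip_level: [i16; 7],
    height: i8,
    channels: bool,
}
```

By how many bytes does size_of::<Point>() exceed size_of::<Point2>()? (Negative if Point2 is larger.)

4

Node: @0: x [2B, align 2] → 2; @2: ammo [1B, align 1] → 3; +1 pad (align 4); @4: vy [4B, align 4] → 8; size 8, align 4
@0: pitch [8B, align 4] → 8
@8: height [1B, align 1] → 9
+3 pad (align 4)
@12: depth [4B, align 4] → 16
@16: channels [1B, align 1] → 17
+1 pad (align 2)
@18: mip_level [14B, align 2] → 32
@32: layer [18B, align 2] → 50
+2 tail pad (align 4)
size 52, align 4
— Point2 —
@0: pitch [8B, align 4] → 8
@8: depth [4B, align 4] → 12
@12: layer [18B, align 2] → 30
@30: mip_level [14B, align 2] → 44
@44: height [1B, align 1] → 45
@45: channels [1B, align 1] → 46
+2 tail pad (align 4)
size 48, align 4
52 − 48 = 4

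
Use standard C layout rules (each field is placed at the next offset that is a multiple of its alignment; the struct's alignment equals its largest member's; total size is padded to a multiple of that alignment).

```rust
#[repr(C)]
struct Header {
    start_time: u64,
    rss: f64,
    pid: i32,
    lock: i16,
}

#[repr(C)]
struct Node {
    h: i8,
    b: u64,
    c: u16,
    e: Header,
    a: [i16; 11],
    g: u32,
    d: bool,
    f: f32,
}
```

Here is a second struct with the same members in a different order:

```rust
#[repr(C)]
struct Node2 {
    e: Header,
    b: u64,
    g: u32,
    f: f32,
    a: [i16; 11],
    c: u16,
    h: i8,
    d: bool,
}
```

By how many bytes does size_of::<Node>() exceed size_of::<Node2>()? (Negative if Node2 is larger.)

16

Header: start_time at 0 (size 8, align 8) → ends 8; rss at 8 (size 8, align 8) → ends 16; pid at 16 (size 4, align 4) → ends 20; lock at 20 (size 2, align 2) → ends 22; tail pad 2 to reach multiple of 8; total 24 bytes, alignment 8
h at 0 (size 1, align 1) → ends 1
pad 7 to align 8 for b
b at 8 (size 8, align 8) → ends 16
c at 16 (size 2, align 2) → ends 18
pad 6 to align 8 for e
e at 24 (size 24, align 8) → ends 48
a at 48 (size 22, align 2) → ends 70
pad 2 to align 4 for g
g at 72 (size 4, align 4) → ends 76
d at 76 (size 1, align 1) → ends 77
pad 3 to align 4 for f
f at 80 (size 4, align 4) → ends 84
tail pad 4 to reach multiple of 8
total 88 bytes, alignment 8
— Node2 —
e at 0 (size 24, align 8) → ends 24
b at 24 (size 8, align 8) → ends 32
g at 32 (size 4, align 4) → ends 36
f at 36 (size 4, align 4) → ends 40
a at 40 (size 22, align 2) → ends 62
c at 62 (size 2, align 2) → ends 64
h at 64 (size 1, align 1) → ends 65
d at 65 (size 1, align 1) → ends 66
tail pad 6 to reach multiple of 8
total 72 bytes, alignment 8
88 − 72 = 16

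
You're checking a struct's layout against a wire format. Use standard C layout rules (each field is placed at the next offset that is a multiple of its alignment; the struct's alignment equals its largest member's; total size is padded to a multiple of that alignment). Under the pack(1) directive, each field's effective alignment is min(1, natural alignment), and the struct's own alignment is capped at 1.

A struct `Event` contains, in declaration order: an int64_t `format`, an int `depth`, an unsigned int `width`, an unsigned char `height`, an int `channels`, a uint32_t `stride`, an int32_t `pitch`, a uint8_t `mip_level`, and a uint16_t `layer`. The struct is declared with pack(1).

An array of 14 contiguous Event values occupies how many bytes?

448

format at 0 (size 8, align 1) → ends 8
depth at 8 (size 4, align 1) → ends 12
width at 12 (size 4, align 1) → ends 16
height at 16 (size 1, align 1) → ends 17
channels at 17 (size 4, align 1) → ends 21
stride at 21 (size 4, align 1) → ends 25
pitch at 25 (size 4, align 1) → ends 29
mip_level at 29 (size 1, align 1) → ends 30
layer at 30 (size 2, align 1) → ends 32
total 32 bytes, alignment 1
array of 14: 14 × 32 = 448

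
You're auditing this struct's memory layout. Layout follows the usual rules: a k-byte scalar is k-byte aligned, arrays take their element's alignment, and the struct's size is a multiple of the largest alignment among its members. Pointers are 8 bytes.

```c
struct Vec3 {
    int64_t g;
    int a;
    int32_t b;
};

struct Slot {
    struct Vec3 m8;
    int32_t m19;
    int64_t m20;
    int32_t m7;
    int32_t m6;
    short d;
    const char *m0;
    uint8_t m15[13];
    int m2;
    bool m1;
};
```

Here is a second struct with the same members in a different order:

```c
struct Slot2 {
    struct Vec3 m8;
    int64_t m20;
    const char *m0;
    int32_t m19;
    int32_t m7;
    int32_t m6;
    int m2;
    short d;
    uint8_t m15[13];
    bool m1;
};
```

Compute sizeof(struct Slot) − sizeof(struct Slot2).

Vec3: g at 0 (size 8, align 8) → ends 8; a at 8 (size 4, align 4) → ends 12; b at 12 (size 4, align 4) → ends 16; total 16 bytes, alignment 8
m8 at 0 (size 16, align 8) → ends 16
m19 at 16 (size 4, align 4) → ends 20
pad 4 to align 8 for m20
m20 at 24 (size 8, align 8) → ends 32
m7 at 32 (size 4, align 4) → ends 36
m6 at 36 (size 4, align 4) → ends 40
d at 40 (size 2, align 2) → ends 42
pad 6 to align 8 for m0
m0 at 48 (size 8, align 8) → ends 56
m15 at 56 (size 13, align 1) → ends 69
pad 3 to align 4 for m2
m2 at 72 (size 4, align 4) → ends 76
m1 at 76 (size 1, align 1) → ends 77
tail pad 3 to reach multiple of 8
total 80 bytes, alignment 8
— Slot2 —
m8 at 0 (size 16, align 8) → ends 16
m20 at 16 (size 8, align 8) → ends 24
m0 at 24 (size 8, align 8) → ends 32
m19 at 32 (size 4, align 4) → ends 36
m7 at 36 (size 4, align 4) → ends 40
m6 at 40 (size 4, align 4) → ends 44
m2 at 44 (size 4, align 4) → ends 48
d at 48 (size 2, align 2) → ends 50
m15 at 50 (size 13, align 1) → ends 63
m1 at 63 (size 1, align 1) → ends 64
total 64 bytes, alignment 8
80 − 64 = 16

16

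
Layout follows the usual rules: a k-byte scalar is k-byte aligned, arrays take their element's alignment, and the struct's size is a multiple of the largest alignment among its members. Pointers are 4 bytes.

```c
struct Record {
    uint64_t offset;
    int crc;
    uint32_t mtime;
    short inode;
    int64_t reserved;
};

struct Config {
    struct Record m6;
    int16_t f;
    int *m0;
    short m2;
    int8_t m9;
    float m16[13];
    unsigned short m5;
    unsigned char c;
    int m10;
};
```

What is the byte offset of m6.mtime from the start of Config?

Record: offset at 0 (size 8, align 8) → ends 8; crc at 8 (size 4, align 4) → ends 12; mtime at 12 (size 4, align 4) → ends 16; inode at 16 (size 2, align 2) → ends 18; pad 6 to align 8 for reserved; reserved at 24 (size 8, align 8) → ends 32; total 32 bytes, alignment 8
m6 at 0 (size 32, align 8) → ends 32
within Record: mtime at 12
0 + 12 = 12

12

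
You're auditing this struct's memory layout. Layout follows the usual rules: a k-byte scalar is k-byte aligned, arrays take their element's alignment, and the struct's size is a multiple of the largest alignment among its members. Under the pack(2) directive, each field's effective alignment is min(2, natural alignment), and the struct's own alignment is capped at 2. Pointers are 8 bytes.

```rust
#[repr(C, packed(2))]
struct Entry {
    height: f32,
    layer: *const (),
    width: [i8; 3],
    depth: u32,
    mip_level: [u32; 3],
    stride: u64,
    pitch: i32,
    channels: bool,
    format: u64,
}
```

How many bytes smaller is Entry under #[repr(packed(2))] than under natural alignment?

natural layout:
  @0: height [4B, align 4] → 4
  +4 pad (align 8)
  @8: layer [8B, align 8] → 16
  @16: width [3B, align 1] → 19
  +1 pad (align 4)
  @20: depth [4B, align 4] → 24
  @24: mip_level [12B, align 4] → 36
  +4 pad (align 8)
  @40: stride [8B, align 8] → 48
  @48: pitch [4B, align 4] → 52
  @52: channels [1B, align 1] → 53
  +3 pad (align 8)
  @56: format [8B, align 8] → 64
  size 64, align 8
packed(2) layout:
  @0: height [4B, align 2] → 4
  @4: layer [8B, align 2] → 12
  @12: width [3B, align 1] → 15
  +1 pad (align 2)
  @16: depth [4B, align 2] → 20
  @20: mip_level [12B, align 2] → 32
  @32: stride [8B, align 2] → 40
  @40: pitch [4B, align 2] → 44
  @44: channels [1B, align 1] → 45
  +1 pad (align 2)
  @46: format [8B, align 2] → 54
  size 54, align 2
64 − 54 = 10

10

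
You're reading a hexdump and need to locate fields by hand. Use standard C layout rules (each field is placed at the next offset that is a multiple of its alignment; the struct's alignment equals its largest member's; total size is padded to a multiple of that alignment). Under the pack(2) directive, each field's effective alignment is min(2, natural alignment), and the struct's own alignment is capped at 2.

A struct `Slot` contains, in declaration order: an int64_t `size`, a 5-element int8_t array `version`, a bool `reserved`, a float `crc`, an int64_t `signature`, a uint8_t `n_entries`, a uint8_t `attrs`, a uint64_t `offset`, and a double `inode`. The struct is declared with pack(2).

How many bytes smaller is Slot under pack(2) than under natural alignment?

natural layout:
  size at 0 (size 8, align 8) → ends 8
  version at 8 (size 5, align 1) → ends 13
  reserved at 13 (size 1, align 1) → ends 14
  pad 2 to align 4 for crc
  crc at 16 (size 4, align 4) → ends 20
  pad 4 to align 8 for signature
  signature at 24 (size 8, align 8) → ends 32
  n_entries at 32 (size 1, align 1) → ends 33
  attrs at 33 (size 1, align 1) → ends 34
  pad 6 to align 8 for offset
  offset at 40 (size 8, align 8) → ends 48
  inode at 48 (size 8, align 8) → ends 56
  total 56 bytes, alignment 8
packed(2) layout:
  size at 0 (size 8, align 2) → ends 8
  version at 8 (size 5, align 1) → ends 13
  reserved at 13 (size 1, align 1) → ends 14
  crc at 14 (size 4, align 2) → ends 18
  signature at 18 (size 8, align 2) → ends 26
  n_entries at 26 (size 1, align 1) → ends 27
  attrs at 27 (size 1, align 1) → ends 28
  offset at 28 (size 8, align 2) → ends 36
  inode at 36 (size 8, align 2) → ends 44
  total 44 bytes, alignment 2
56 − 44 = 12

12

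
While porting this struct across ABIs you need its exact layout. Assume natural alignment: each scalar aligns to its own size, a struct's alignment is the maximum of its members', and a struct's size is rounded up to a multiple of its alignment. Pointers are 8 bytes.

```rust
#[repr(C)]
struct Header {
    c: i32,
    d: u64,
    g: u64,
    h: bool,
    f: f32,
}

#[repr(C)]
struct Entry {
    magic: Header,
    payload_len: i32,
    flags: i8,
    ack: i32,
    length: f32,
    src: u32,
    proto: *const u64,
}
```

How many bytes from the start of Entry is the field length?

Header: c at 0 (size 4, align 4) → ends 4; pad 4 to align 8 for d; d at 8 (size 8, align 8) → ends 16; g at 16 (size 8, align 8) → ends 24; h at 24 (size 1, align 1) → ends 25; pad 3 to align 4 for f; f at 28 (size 4, align 4) → ends 32; total 32 bytes, alignment 8
magic at 0 (size 32, align 8) → ends 32
payload_len at 32 (size 4, align 4) → ends 36
flags at 36 (size 1, align 1) → ends 37
pad 3 to align 4 for ack
ack at 40 (size 4, align 4) → ends 44
length at 44 (size 4, align 4) → ends 48

44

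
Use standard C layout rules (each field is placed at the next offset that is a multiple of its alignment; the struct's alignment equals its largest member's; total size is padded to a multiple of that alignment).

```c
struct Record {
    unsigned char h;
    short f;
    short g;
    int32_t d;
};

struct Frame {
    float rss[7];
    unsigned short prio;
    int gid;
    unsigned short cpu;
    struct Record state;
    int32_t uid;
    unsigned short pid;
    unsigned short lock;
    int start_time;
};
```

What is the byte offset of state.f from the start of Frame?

Record: @0: h [1B, align 1] → 1; +1 pad (align 2); @2: f [2B, align 2] → 4; @4: g [2B, align 2] → 6; +2 pad (align 4); @8: d [4B, align 4] → 12; size 12, align 4
@0: rss [28B, align 4] → 28
@28: prio [2B, align 2] → 30
+2 pad (align 4)
@32: gid [4B, align 4] → 36
@36: cpu [2B, align 2] → 38
+2 pad (align 4)
@40: state [12B, align 4] → 52
within Record: f at 2
40 + 2 = 42

42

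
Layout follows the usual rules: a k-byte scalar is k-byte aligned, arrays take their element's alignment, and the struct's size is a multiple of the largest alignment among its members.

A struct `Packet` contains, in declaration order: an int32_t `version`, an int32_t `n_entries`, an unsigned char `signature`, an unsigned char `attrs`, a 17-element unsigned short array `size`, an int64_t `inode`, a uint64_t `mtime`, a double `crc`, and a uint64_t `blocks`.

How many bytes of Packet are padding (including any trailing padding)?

version at 0 (size 4, align 4) → ends 4
n_entries at 4 (size 4, align 4) → ends 8
signature at 8 (size 1, align 1) → ends 9
attrs at 9 (size 1, align 1) → ends 10
size at 10 (size 34, align 2) → ends 44
pad 4 to align 8 for inode
inode at 48 (size 8, align 8) → ends 56
mtime at 56 (size 8, align 8) → ends 64
crc at 64 (size 8, align 8) → ends 72
blocks at 72 (size 8, align 8) → ends 80
total 80 bytes, alignment 8
data bytes 76, size 80 → padding 4

4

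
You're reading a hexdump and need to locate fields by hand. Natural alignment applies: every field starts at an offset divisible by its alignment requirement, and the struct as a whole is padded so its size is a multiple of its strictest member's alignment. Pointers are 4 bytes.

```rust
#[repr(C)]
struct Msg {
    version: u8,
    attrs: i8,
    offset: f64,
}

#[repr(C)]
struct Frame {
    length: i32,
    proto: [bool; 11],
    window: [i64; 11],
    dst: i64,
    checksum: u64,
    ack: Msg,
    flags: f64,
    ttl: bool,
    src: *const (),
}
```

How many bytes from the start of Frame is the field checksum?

Msg: @0: version [1B, align 1] → 1; @1: attrs [1B, align 1] → 2; +6 pad (align 8); @8: offset [8B, align 8] → 16; size 16, align 8
@0: length [4B, align 4] → 4
@4: proto [11B, align 1] → 15
+1 pad (align 8)
@16: window [88B, align 8] → 104
@104: dst [8B, align 8] → 112
@112: checksum [8B, align 8] → 120

112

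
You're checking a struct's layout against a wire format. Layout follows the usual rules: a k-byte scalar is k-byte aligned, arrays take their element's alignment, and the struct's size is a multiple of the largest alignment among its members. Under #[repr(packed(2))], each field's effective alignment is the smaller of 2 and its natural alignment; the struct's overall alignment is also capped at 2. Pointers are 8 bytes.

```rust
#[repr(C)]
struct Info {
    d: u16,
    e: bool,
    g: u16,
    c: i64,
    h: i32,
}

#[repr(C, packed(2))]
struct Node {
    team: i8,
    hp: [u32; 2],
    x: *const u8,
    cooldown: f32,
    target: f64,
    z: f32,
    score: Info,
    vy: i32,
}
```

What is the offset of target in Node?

Info: 0..2  d  (2B, 2-aligned); 2..3  e  (1B, 1-aligned); 3..4  -- padding (1B); 4..6  g  (2B, 2-aligned); 6..8  -- padding (2B); 8..16  c  (8B, 8-aligned); 16..20  h  (4B, 4-aligned); 20..24  -- tail padding (4B); sizeof = 24, alignof = 8
0..1  team  (1B, 1-aligned)
1..2  -- padding (1B)
2..10  hp  (8B, 2-aligned)
10..18  x  (8B, 2-aligned)
18..22  cooldown  (4B, 2-aligned)
22..30  target  (8B, 2-aligned)

22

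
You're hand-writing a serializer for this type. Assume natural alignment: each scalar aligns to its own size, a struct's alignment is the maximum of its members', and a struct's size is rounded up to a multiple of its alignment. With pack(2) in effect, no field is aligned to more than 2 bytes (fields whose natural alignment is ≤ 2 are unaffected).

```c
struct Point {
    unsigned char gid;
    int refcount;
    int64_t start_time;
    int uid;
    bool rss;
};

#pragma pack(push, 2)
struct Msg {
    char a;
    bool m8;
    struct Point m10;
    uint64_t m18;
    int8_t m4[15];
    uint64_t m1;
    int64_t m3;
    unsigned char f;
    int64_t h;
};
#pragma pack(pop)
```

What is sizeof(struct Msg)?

Point: @0: gid [1B, align 1] → 1; +3 pad (align 4); @4: refcount [4B, align 4] → 8; @8: start_time [8B, align 8] → 16; @16: uid [4B, align 4] → 20; @20: rss [1B, align 1] → 21; +3 tail pad (align 8); size 24, align 8
@0: a [1B, align 1] → 1
@1: m8 [1B, align 1] → 2
@2: m10 [24B, align 2] → 26
@26: m18 [8B, align 2] → 34
@34: m4 [15B, align 1] → 49
+1 pad (align 2)
@50: m1 [8B, align 2] → 58
@58: m3 [8B, align 2] → 66
@66: f [1B, align 1] → 67
+1 pad (align 2)
@68: h [8B, align 2] → 76
size 76, align 2

76 bytes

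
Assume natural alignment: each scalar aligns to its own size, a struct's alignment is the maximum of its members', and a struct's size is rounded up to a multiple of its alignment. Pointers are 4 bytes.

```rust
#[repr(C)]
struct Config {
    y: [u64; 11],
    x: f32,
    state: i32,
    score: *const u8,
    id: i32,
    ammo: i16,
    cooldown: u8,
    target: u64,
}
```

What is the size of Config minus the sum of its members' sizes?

y at 0 (size 88, align 8) → ends 88
x at 88 (size 4, align 4) → ends 92
state at 92 (size 4, align 4) → ends 96
score at 96 (size 4, align 4) → ends 100
id at 100 (size 4, align 4) → ends 104
ammo at 104 (size 2, align 2) → ends 106
cooldown at 106 (size 1, align 1) → ends 107
pad 5 to align 8 for target
target at 112 (size 8, align 8) → ends 120
total 120 bytes, alignment 8
data bytes 115, size 120 → padding 5

5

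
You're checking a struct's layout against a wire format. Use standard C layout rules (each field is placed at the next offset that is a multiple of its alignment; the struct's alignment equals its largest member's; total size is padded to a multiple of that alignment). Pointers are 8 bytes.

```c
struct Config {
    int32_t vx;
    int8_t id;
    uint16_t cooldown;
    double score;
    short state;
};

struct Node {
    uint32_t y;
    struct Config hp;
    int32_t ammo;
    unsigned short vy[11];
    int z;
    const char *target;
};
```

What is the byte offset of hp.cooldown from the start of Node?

Config: vx at 0 (size 4, align 4) → ends 4; id at 4 (size 1, align 1) → ends 5; pad 1 to align 2 for cooldown; cooldown at 6 (size 2, align 2) → ends 8; score at 8 (size 8, align 8) → ends 16; state at 16 (size 2, align 2) → ends 18; tail pad 6 to reach multiple of 8; total 24 bytes, alignment 8
y at 0 (size 4, align 4) → ends 4
pad 4 to align 8 for hp
hp at 8 (size 24, align 8) → ends 32
within Config: cooldown at 6
8 + 6 = 14

14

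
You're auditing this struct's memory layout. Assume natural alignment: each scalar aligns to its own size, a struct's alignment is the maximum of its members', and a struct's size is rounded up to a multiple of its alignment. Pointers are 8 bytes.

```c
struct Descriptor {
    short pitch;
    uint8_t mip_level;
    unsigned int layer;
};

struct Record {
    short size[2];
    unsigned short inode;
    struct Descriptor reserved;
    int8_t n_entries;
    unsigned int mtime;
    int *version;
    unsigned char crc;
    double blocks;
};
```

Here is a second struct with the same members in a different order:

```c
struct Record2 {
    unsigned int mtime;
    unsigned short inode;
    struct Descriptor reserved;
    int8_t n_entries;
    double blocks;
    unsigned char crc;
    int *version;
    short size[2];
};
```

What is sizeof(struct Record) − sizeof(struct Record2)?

-8

Descriptor: 0..2  pitch  (2B, 2-aligned); 2..3  mip_level  (1B, 1-aligned); 3..4  -- padding (1B); 4..8  layer  (4B, 4-aligned); sizeof = 8, alignof = 4
0..4  size  (4B, 2-aligned)
4..6  inode  (2B, 2-aligned)
6..8  -- padding (2B)
8..16  reserved  (8B, 4-aligned)
16..17  n_entries  (1B, 1-aligned)
17..20  -- padding (3B)
20..24  mtime  (4B, 4-aligned)
24..32  version  (8B, 8-aligned)
32..33  crc  (1B, 1-aligned)
33..40  -- padding (7B)
40..48  blocks  (8B, 8-aligned)
sizeof = 48, alignof = 8
— Record2 —
0..4  mtime  (4B, 4-aligned)
4..6  inode  (2B, 2-aligned)
6..8  -- padding (2B)
8..16  reserved  (8B, 4-aligned)
16..17  n_entries  (1B, 1-aligned)
17..24  -- padding (7B)
24..32  blocks  (8B, 8-aligned)
32..33  crc  (1B, 1-aligned)
33..40  -- padding (7B)
40..48  version  (8B, 8-aligned)
48..52  size  (4B, 2-aligned)
52..56  -- tail padding (4B)
sizeof = 56, alignof = 8
48 − 56 = -8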